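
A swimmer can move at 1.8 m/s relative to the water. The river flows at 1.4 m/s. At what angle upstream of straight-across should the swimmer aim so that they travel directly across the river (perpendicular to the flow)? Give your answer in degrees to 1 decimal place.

To cancel the current, the upstream component of the swimmer's velocity must equal the flow: 1.8 sin θ = 1.4.
sin θ = 1.4 / 1.8 = 0.7778.
θ = arcsin(0.7778) = 51.058°.

51.1°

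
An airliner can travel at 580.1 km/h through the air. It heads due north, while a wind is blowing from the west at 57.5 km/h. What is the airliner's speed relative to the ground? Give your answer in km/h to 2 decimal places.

582.94 km/h

Taking east as x and north as y: velocity relative to the air = (0.000, 580.100) km/h; the air relative to ground = (57.500, 0.000) km/h.
Velocity relative to ground = (0.000, 580.100) + (57.500, 0.000) = (57.500, 580.100) km/h.
Speed = |(57.500, 580.100)| = 582.943 km/h.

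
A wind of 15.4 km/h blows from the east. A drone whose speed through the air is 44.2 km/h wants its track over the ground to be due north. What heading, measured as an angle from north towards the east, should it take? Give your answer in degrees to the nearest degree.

20°

The wind pushes perpendicular to the desired track; the heading must have a component into the wind equal to 15.4 km/h: 44.2 sin θ = 15.4.
sin θ = 0.3484, so θ = 20.390°.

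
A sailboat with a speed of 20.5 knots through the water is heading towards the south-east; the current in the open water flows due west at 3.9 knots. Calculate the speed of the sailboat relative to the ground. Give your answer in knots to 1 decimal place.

Taking east as x and north as y: velocity relative to the water = (14.496, -14.496) knots; the water relative to ground = (-3.900, 0.000) knots.
Velocity relative to ground = (14.496, -14.496) + (-3.900, 0.000) = (10.596, -14.496) knots.
Speed = |(10.596, -14.496)| = 17.955 knots.

18.0 knots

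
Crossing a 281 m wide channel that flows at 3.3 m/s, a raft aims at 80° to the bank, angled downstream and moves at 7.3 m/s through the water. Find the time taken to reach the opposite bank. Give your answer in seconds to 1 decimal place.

39.1 s

The component of the raft's velocity perpendicular to the bank is 7.3 × sin 80° = 7.189 m/s.
The flow acts along the bank and has no component across it.
Time = 281 / 7.189 = 39.087 s.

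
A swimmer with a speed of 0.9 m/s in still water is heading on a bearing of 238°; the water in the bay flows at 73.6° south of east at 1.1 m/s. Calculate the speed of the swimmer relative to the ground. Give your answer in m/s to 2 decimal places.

Taking east as x and north as y: velocity relative to the water = (-0.763, -0.477) m/s; the water relative to ground = (0.311, -1.055) m/s.
Velocity relative to ground = (-0.763, -0.477) + (0.311, -1.055) = (-0.453, -1.532) m/s.
Speed = |(-0.453, -1.532)| = 1.598 m/s.

1.60 m/s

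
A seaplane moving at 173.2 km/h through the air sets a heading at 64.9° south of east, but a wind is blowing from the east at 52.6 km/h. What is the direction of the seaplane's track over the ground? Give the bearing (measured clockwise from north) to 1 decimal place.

Taking east as x and north as y: velocity relative to the air = (73.471, -156.845) km/h; the air relative to ground = (-52.600, 0.000) km/h.
Velocity relative to ground = (73.471, -156.845) + (-52.600, 0.000) = (20.871, -156.845) km/h.
Bearing = atan2(20.87, -156.84) = 172.42° clockwise from north.

172.4°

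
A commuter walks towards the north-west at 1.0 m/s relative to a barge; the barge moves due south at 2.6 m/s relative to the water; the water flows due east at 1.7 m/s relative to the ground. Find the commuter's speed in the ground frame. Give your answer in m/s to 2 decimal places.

In east/north components (m/s): commuter relative to barge = (-0.707, 0.707); barge relative to water = (0.000, -2.600); water relative to ground = (1.700, 0.000).
Sum = (0.993, -1.893) m/s.
Speed = |(0.993, -1.893)| = 2.137 m/s.

2.14 m/s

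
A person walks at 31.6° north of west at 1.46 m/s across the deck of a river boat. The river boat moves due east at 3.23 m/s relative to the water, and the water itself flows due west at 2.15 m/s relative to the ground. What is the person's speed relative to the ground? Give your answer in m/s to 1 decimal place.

0.8 m/s

In east/north components (m/s): person relative to river boat = (-1.244, 0.765); river boat relative to water = (3.230, 0.000); water relative to ground = (-2.150, 0.000).
Sum = (-0.164, 0.765) m/s.
Speed = |(-0.164, 0.765)| = 0.782 m/s.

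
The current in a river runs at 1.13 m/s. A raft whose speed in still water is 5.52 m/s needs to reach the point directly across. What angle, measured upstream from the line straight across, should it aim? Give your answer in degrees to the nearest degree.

To cancel the current, the upstream component of the raft's velocity must equal the flow: 5.52 sin θ = 1.13.
sin θ = 1.13 / 5.52 = 0.2047.
θ = arcsin(0.2047) = 11.813°.

12°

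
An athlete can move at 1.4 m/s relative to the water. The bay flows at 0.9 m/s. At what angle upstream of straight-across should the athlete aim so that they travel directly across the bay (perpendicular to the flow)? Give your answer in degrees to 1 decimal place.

40.0°

To cancel the current, the upstream component of the athlete's velocity must equal the flow: 1.4 sin θ = 0.9.
sin θ = 0.9 / 1.4 = 0.6429.
θ = arcsin(0.6429) = 40.005°.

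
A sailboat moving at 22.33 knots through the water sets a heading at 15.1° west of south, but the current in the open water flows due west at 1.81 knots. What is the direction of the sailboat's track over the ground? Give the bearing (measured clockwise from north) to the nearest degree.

Taking east as x and north as y: velocity relative to the water = (-5.817, -21.559) knots; the water relative to ground = (-1.810, 0.000) knots.
Velocity relative to ground = (-5.817, -21.559) + (-1.810, 0.000) = (-7.627, -21.559) knots.
Bearing = atan2(-7.63, -21.56) = 199.48° clockwise from north.

199°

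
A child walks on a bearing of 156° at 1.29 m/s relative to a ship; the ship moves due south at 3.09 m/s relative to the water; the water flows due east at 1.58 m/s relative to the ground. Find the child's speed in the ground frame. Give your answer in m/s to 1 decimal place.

In east/north components (m/s): child relative to ship = (0.525, -1.178); ship relative to water = (0.000, -3.090); water relative to ground = (1.580, 0.000).
Sum = (2.105, -4.268) m/s.
Speed = |(2.105, -4.268)| = 4.759 m/s.

4.8 m/s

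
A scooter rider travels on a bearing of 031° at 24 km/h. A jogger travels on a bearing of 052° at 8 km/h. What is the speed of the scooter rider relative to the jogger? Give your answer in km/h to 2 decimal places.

16.78 km/h

Taking east as x and north as y: scooter rider velocity = (12.361, 20.572) km/h; jogger velocity = (6.304, 4.925) km/h.
Velocity of scooter rider relative to jogger = (12.361, 20.572) − (6.304, 4.925) = (6.057, 15.647) km/h.
Magnitude = |(6.057, 15.647)| = 16.778 km/h.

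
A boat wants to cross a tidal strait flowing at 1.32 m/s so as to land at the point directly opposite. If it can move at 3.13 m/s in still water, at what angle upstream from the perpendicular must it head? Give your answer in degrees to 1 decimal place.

24.9°

To cancel the current, the upstream component of the boat's velocity must equal the flow: 3.13 sin θ = 1.32.
sin θ = 1.32 / 3.13 = 0.4217.
θ = arcsin(0.4217) = 24.944°.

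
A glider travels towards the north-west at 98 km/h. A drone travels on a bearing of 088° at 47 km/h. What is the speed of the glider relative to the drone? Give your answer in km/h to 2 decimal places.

Taking east as x and north as y: glider velocity = (-69.296, 69.296) km/h; drone velocity = (46.971, 1.640) km/h.
Velocity of glider relative to drone = (-69.296, 69.296) − (46.971, 1.640) = (-116.268, 67.656) km/h.
Magnitude = |(-116.268, 67.656)| = 134.520 km/h.

134.52 km/h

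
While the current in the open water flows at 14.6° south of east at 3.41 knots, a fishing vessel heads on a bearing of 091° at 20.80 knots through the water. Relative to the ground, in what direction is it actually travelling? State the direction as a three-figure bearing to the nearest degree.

Taking east as x and north as y: velocity relative to the water = (20.797, -0.363) knots; the water relative to ground = (3.300, -0.860) knots.
Velocity relative to ground = (20.797, -0.363) + (3.300, -0.860) = (24.097, -1.223) knots.
Bearing = atan2(24.10, -1.22) = 92.90° clockwise from north.

093°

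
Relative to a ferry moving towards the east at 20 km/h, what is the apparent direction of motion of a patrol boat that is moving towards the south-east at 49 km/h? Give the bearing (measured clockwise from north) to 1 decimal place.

Taking east as x and north as y: patrol boat velocity = (34.648, -34.648) km/h; ferry velocity = (20.000, 0.000) km/h.
Velocity of patrol boat relative to ferry = (34.648, -34.648) − (20.000, 0.000) = (14.648, -34.648) km/h.
Bearing = atan2(14.65, -34.65) = 157.08° clockwise from north.

157.1°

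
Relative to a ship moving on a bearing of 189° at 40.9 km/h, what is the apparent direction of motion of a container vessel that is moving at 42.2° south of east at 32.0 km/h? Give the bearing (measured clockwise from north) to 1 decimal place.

Taking east as x and north as y: container vessel velocity = (23.706, -21.495) km/h; ship velocity = (-6.398, -40.396) km/h.
Velocity of container vessel relative to ship = (23.706, -21.495) − (-6.398, -40.396) = (30.104, 18.901) km/h.
Bearing = atan2(30.10, 18.90) = 57.88° clockwise from north.

057.9°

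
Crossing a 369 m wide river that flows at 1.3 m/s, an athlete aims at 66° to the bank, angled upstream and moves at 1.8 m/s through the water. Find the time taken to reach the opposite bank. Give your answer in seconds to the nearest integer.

The component of the athlete's velocity perpendicular to the bank is 1.8 × sin 66° = 1.644 m/s.
Only the cross-stream component determines the crossing time; the current contributes nothing perpendicular to the bank.
Time = 369 / 1.644 = 224.400 s.

224 s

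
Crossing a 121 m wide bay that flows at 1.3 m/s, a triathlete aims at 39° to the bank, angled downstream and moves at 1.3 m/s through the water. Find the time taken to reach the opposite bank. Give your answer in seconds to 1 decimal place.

The component of the triathlete's velocity perpendicular to the bank is 1.3 × sin 39° = 0.818 m/s.
The current is parallel to the bank, so it does not affect the crossing time.
Time = 121 / 0.818 = 147.901 s.

147.9 s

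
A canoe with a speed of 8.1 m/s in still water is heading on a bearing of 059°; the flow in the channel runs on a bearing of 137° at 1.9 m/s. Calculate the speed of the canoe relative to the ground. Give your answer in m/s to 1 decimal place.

Taking east as x and north as y: velocity relative to the water = (6.943, 4.172) m/s; the water relative to ground = (1.296, -1.390) m/s.
Velocity relative to ground = (6.943, 4.172) + (1.296, -1.390) = (8.239, 2.782) m/s.
Speed = |(8.239, 2.782)| = 8.696 m/s.

8.7 m/s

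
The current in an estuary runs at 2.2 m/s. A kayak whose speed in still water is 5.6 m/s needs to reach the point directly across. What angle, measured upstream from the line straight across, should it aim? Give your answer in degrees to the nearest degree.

23°

To cancel the current, the upstream component of the kayak's velocity must equal the flow: 5.6 sin θ = 2.2.
sin θ = 2.2 / 5.6 = 0.3929.
θ = arcsin(0.3929) = 23.132°.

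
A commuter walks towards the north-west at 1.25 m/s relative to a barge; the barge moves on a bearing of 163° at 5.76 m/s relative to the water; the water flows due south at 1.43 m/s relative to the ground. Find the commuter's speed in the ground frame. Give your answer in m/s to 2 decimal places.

In east/north components (m/s): commuter relative to barge = (-0.884, 0.884); barge relative to water = (1.684, -5.508); water relative to ground = (0.000, -1.430).
Sum = (0.800, -6.054) m/s.
Speed = |(0.800, -6.054)| = 6.107 m/s.

6.11 m/s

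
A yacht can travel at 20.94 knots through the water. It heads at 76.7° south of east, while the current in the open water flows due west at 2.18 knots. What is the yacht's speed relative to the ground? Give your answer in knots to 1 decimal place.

Taking east as x and north as y: velocity relative to the water = (4.817, -20.378) knots; the water relative to ground = (-2.180, 0.000) knots.
Velocity relative to ground = (4.817, -20.378) + (-2.180, 0.000) = (2.637, -20.378) knots.
Speed = |(2.637, -20.378)| = 20.548 knots.

20.5 knots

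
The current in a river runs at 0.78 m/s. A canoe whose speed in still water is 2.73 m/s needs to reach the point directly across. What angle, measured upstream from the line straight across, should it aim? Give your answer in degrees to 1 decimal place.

To cancel the current, the upstream component of the canoe's velocity must equal the flow: 2.73 sin θ = 0.78.
sin θ = 0.78 / 2.73 = 0.2857.
θ = arcsin(0.2857) = 16.602°.

16.6°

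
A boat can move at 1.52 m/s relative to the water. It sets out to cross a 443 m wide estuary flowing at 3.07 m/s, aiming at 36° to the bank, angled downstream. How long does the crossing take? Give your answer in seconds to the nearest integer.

496 s

The component of the boat's velocity perpendicular to the bank is 1.52 × sin 36° = 0.893 m/s.
Only the cross-stream component determines the crossing time; the current contributes nothing perpendicular to the bank.
Time = 443 / 0.893 = 495.840 s.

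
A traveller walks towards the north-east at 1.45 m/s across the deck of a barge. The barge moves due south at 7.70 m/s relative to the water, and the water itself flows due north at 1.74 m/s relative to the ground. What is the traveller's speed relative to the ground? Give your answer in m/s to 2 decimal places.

In east/north components (m/s): traveller relative to barge = (1.025, 1.025); barge relative to water = (0.000, -7.700); water relative to ground = (0.000, 1.740).
Sum = (1.025, -4.935) m/s.
Speed = |(1.025, -4.935)| = 5.040 m/s.

5.04 m/s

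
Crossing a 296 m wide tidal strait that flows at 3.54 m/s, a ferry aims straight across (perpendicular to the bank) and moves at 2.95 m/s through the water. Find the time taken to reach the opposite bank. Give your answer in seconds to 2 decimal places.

The component of the ferry's velocity perpendicular to the bank is 2.95 m/s.
Only the cross-stream component determines the crossing time; the current contributes nothing perpendicular to the bank.
Time = 296 / 2.950 = 100.339 s.

100.34 s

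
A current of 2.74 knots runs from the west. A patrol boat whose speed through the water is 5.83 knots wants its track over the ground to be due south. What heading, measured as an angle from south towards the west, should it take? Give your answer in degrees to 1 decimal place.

The current pushes perpendicular to the desired track; the heading must have a component into the current equal to 2.74 knots: 5.83 sin θ = 2.74.
sin θ = 0.4700, so θ = 28.033°.

28.0°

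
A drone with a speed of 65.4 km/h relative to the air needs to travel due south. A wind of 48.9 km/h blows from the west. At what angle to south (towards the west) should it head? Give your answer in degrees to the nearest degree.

48°

The wind pushes perpendicular to the desired track; the heading must have a component into the wind equal to 48.9 km/h: 65.4 sin θ = 48.9.
sin θ = 0.7477, so θ = 48.392°.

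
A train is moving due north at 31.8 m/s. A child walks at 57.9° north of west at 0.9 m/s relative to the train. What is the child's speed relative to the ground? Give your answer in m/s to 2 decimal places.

Taking east as x and north as y: train velocity = (0.000, 31.800) m/s; child velocity relative to train = (-0.478, 0.762) m/s.
Velocity relative to ground = (0.000, 31.800) + (-0.478, 0.762) = (-0.478, 32.562) m/s.
Speed = |(-0.478, 32.562)| = 32.566 m/s.

32.57 m/s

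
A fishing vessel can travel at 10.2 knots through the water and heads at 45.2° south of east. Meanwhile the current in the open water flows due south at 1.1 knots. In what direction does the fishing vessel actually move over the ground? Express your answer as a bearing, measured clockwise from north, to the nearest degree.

139°

Taking east as x and north as y: velocity relative to the water = (7.187, -7.238) knots; the water relative to ground = (0.000, -1.100) knots.
Velocity relative to ground = (7.187, -7.238) + (0.000, -1.100) = (7.187, -8.338) knots.
Bearing = atan2(7.19, -8.34) = 139.24° clockwise from north.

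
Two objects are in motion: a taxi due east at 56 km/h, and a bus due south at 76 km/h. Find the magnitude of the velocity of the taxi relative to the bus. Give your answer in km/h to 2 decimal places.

Taking east as x and north as y: taxi velocity = (56.000, 0.000) km/h; bus velocity = (0.000, -76.000) km/h.
Velocity of taxi relative to bus = (56.000, 0.000) − (0.000, -76.000) = (56.000, 76.000) km/h.
Magnitude = |(56.000, 76.000)| = 94.403 km/h.

94.40 km/h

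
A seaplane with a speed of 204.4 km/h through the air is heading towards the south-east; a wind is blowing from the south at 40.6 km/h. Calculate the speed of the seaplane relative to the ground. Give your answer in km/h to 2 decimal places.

Taking east as x and north as y: velocity relative to the air = (144.533, -144.533) km/h; the air relative to ground = (0.000, 40.600) km/h.
Velocity relative to ground = (144.533, -144.533) + (0.000, 40.600) = (144.533, -103.933) km/h.
Speed = |(144.533, -103.933)| = 178.022 km/h.

178.02 km/h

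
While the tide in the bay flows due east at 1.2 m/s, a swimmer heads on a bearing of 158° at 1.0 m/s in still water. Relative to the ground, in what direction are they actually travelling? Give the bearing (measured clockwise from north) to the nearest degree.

120°

Taking east as x and north as y: velocity relative to the water = (0.375, -0.927) m/s; the water relative to ground = (1.200, 0.000) m/s.
Velocity relative to ground = (0.375, -0.927) + (1.200, 0.000) = (1.575, -0.927) m/s.
Bearing = atan2(1.57, -0.93) = 120.49° clockwise from north.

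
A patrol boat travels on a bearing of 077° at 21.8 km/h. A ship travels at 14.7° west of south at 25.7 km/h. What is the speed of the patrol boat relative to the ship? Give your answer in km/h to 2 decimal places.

Taking east as x and north as y: patrol boat velocity = (21.241, 4.904) km/h; ship velocity = (-6.522, -24.859) km/h.
Velocity of patrol boat relative to ship = (21.241, 4.904) − (-6.522, -24.859) = (27.763, 29.763) km/h.
Magnitude = |(27.763, 29.763)| = 40.701 km/h.

40.70 km/h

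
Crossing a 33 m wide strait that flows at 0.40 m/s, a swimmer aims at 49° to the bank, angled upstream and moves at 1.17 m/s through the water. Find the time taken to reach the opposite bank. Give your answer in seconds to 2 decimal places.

37.37 s

The component of the swimmer's velocity perpendicular to the bank is 1.17 × sin 49° = 0.883 m/s.
The current is parallel to the bank, so it does not affect the crossing time.
Time = 33 / 0.883 = 37.372 s.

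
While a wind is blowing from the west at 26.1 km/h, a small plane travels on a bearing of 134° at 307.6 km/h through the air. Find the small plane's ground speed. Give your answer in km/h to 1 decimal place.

326.9 km/h

Taking east as x and north as y: velocity relative to the air = (221.269, -213.677) km/h; the air relative to ground = (26.100, 0.000) km/h.
Velocity relative to ground = (221.269, -213.677) + (26.100, 0.000) = (247.369, -213.677) km/h.
Speed = |(247.369, -213.677)| = 326.878 km/h.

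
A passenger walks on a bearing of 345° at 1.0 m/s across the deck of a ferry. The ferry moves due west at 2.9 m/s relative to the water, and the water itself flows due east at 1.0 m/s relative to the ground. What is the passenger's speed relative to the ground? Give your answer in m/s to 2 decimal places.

2.37 m/s

In east/north components (m/s): passenger relative to ferry = (-0.259, 0.966); ferry relative to water = (-2.900, 0.000); water relative to ground = (1.000, 0.000).
Sum = (-2.159, 0.966) m/s.
Speed = |(-2.159, 0.966)| = 2.365 m/s.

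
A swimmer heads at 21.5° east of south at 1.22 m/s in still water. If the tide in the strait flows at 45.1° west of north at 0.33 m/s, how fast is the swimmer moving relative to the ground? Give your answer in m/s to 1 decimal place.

0.9 m/s

Taking east as x and north as y: velocity relative to the water = (0.447, -1.135) m/s; the water relative to ground = (-0.234, 0.233) m/s.
Velocity relative to ground = (0.447, -1.135) + (-0.234, 0.233) = (0.213, -0.902) m/s.
Speed = |(0.213, -0.902)| = 0.927 m/s.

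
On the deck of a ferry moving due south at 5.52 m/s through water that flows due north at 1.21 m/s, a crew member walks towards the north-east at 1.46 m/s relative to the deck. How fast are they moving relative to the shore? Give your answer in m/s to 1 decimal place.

In east/north components (m/s): crew member relative to ferry = (1.032, 1.032); ferry relative to water = (0.000, -5.520); water relative to ground = (0.000, 1.210).
Sum = (1.032, -3.278) m/s.
Speed = |(1.032, -3.278)| = 3.436 m/s.

3.4 m/s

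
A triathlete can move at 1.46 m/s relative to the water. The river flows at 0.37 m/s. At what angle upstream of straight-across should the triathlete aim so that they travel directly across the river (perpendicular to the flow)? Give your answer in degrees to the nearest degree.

To cancel the current, the upstream component of the triathlete's velocity must equal the flow: 1.46 sin θ = 0.37.
sin θ = 0.37 / 1.46 = 0.2534.
θ = arcsin(0.2534) = 14.680°.

15°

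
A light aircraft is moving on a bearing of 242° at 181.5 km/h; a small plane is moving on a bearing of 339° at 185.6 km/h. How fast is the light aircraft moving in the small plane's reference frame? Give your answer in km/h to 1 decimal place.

Taking east as x and north as y: light aircraft velocity = (-160.255, -85.209) km/h; small plane velocity = (-66.513, 173.273) km/h.
Velocity of light aircraft relative to small plane = (-160.255, -85.209) − (-66.513, 173.273) = (-93.742, -258.482) km/h.
Magnitude = |(-93.742, -258.482)| = 274.955 km/h.

275.0 km/h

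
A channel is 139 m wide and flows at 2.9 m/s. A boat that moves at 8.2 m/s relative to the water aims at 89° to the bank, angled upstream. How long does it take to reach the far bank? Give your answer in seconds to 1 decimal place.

The component of the boat's velocity perpendicular to the bank is 8.2 × sin 89° = 8.199 m/s.
The flow acts along the bank and has no component across it.
Time = 139 / 8.199 = 16.954 s.

17.0 s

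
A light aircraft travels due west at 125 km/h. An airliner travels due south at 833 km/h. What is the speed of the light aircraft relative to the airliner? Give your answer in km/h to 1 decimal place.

842.3 km/h

Taking east as x and north as y: light aircraft velocity = (-125.000, 0.000) km/h; airliner velocity = (0.000, -833.000) km/h.
Velocity of light aircraft relative to airliner = (-125.000, 0.000) − (0.000, -833.000) = (-125.000, 833.000) km/h.
Magnitude = |(-125.000, 833.000)| = 842.327 km/h.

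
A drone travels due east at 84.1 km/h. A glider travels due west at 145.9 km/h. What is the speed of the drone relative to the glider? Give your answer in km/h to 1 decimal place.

Taking east as x and north as y: drone velocity = (84.100, 0.000) km/h; glider velocity = (-145.900, 0.000) km/h.
Velocity of drone relative to glider = (84.100, 0.000) − (-145.900, 0.000) = (230.000, 0.000) km/h.
Magnitude = |(230.000, 0.000)| = 230.000 km/h.

230.0 km/h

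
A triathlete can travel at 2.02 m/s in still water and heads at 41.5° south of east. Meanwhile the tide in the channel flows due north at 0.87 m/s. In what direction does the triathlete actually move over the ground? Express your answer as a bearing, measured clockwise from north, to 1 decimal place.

107.2°

Taking east as x and north as y: velocity relative to the water = (1.513, -1.338) m/s; the water relative to ground = (0.000, 0.870) m/s.
Velocity relative to ground = (1.513, -1.338) + (0.000, 0.870) = (1.513, -0.468) m/s.
Bearing = atan2(1.51, -0.47) = 107.21° clockwise from north.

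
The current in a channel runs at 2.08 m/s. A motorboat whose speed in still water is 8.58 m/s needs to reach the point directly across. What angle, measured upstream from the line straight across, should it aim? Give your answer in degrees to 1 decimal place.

To cancel the current, the upstream component of the motorboat's velocity must equal the flow: 8.58 sin θ = 2.08.
sin θ = 2.08 / 8.58 = 0.2424.
θ = arcsin(0.2424) = 14.030°.

14.0°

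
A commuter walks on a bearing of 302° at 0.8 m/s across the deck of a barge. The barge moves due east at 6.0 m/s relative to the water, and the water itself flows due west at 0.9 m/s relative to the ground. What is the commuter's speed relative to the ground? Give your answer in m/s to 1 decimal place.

4.4 m/s

In east/north components (m/s): commuter relative to barge = (-0.678, 0.424); barge relative to water = (6.000, 0.000); water relative to ground = (-0.900, 0.000).
Sum = (4.422, 0.424) m/s.
Speed = |(4.422, 0.424)| = 4.442 m/s.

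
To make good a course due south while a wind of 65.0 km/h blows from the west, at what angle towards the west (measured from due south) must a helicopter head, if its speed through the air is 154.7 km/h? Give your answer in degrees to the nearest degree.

The wind pushes perpendicular to the desired track; the heading must have a component into the wind equal to 65.0 km/h: 154.7 sin θ = 65.0.
sin θ = 0.4202, so θ = 24.845°.

25°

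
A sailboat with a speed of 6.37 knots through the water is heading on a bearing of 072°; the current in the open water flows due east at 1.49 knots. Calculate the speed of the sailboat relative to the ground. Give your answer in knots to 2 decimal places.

7.80 knots

Taking east as x and north as y: velocity relative to the water = (6.058, 1.968) knots; the water relative to ground = (1.490, 0.000) knots.
Velocity relative to ground = (6.058, 1.968) + (1.490, 0.000) = (7.548, 1.968) knots.
Speed = |(7.548, 1.968)| = 7.801 knots.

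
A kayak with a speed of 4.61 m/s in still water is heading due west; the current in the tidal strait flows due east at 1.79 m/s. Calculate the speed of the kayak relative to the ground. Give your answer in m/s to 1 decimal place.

Taking east as x and north as y: velocity relative to the water = (-4.610, 0.000) m/s; the water relative to ground = (1.790, 0.000) m/s.
Velocity relative to ground = (-4.610, 0.000) + (1.790, 0.000) = (-2.820, 0.000) m/s.
Speed = |(-2.820, 0.000)| = 2.820 m/s.

2.8 m/s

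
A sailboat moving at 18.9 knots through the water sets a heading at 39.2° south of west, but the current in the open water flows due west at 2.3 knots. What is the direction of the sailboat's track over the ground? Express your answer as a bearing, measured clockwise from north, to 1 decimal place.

234.8°

Taking east as x and north as y: velocity relative to the water = (-14.646, -11.945) knots; the water relative to ground = (-2.300, 0.000) knots.
Velocity relative to ground = (-14.646, -11.945) + (-2.300, 0.000) = (-16.946, -11.945) knots.
Bearing = atan2(-16.95, -11.95) = 234.82° clockwise from north.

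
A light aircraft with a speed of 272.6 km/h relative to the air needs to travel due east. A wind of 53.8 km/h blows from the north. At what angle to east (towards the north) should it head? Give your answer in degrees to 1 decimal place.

11.4°

The wind pushes perpendicular to the desired track; the heading must have a component into the wind equal to 53.8 km/h: 272.6 sin θ = 53.8.
sin θ = 0.1974, so θ = 11.383°.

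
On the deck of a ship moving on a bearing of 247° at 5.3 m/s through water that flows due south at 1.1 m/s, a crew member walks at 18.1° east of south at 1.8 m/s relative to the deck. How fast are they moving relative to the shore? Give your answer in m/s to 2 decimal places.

6.52 m/s

In east/north components (m/s): crew member relative to ship = (0.559, -1.711); ship relative to water = (-4.879, -2.071); water relative to ground = (0.000, -1.100).
Sum = (-4.319, -4.882) m/s.
Speed = |(-4.319, -4.882)| = 6.518 m/s.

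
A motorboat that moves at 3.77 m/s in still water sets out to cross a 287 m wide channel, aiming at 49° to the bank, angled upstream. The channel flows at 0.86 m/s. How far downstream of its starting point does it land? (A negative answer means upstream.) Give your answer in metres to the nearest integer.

-163 m

Perpendicular speed = 2.845 m/s; crossing time = 287 / 2.845 = 100.870 s.
Net downstream speed = -1.613 m/s.
Drift = -1.613 × 100.870 = -162.737 m (upstream).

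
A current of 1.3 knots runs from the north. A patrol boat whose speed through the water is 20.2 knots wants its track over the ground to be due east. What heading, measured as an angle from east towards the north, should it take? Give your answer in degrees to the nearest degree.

4°

The current pushes perpendicular to the desired track; the heading must have a component into the current equal to 1.3 knots: 20.2 sin θ = 1.3.
sin θ = 0.0644, so θ = 3.690°.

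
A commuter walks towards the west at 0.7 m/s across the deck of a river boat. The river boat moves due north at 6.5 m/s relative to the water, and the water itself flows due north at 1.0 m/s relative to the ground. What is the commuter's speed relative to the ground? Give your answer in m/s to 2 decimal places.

In east/north components (m/s): commuter relative to river boat = (-0.700, 0.000); river boat relative to water = (0.000, 6.500); water relative to ground = (0.000, 1.000).
Sum = (-0.700, 7.500) m/s.
Speed = |(-0.700, 7.500)| = 7.533 m/s.

7.53 m/s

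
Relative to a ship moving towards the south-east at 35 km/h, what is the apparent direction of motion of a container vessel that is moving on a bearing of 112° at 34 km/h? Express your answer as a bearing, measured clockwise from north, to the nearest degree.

Taking east as x and north as y: container vessel velocity = (31.524, -12.737) km/h; ship velocity = (24.749, -24.749) km/h.
Velocity of container vessel relative to ship = (31.524, -12.737) − (24.749, -24.749) = (6.776, 12.012) km/h.
Bearing = atan2(6.78, 12.01) = 29.43° clockwise from north.

029°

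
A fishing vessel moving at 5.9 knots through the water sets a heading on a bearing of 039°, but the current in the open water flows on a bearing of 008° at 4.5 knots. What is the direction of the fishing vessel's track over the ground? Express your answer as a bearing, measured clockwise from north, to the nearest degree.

026°

Taking east as x and north as y: velocity relative to the water = (3.713, 4.585) knots; the water relative to ground = (0.626, 4.456) knots.
Velocity relative to ground = (3.713, 4.585) + (0.626, 4.456) = (4.339, 9.041) knots.
Bearing = atan2(4.34, 9.04) = 25.64° clockwise from north.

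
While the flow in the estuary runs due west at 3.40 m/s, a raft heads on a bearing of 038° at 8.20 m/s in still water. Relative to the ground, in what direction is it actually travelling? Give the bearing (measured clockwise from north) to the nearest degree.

014°

Taking east as x and north as y: velocity relative to the water = (5.048, 6.462) m/s; the water relative to ground = (-3.400, 0.000) m/s.
Velocity relative to ground = (5.048, 6.462) + (-3.400, 0.000) = (1.648, 6.462) m/s.
Bearing = atan2(1.65, 6.46) = 14.31° clockwise from north.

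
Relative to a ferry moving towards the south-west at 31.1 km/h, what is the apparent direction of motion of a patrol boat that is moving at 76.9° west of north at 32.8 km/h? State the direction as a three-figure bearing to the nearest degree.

Taking east as x and north as y: patrol boat velocity = (-31.946, 7.434) km/h; ferry velocity = (-21.991, -21.991) km/h.
Velocity of patrol boat relative to ferry = (-31.946, 7.434) − (-21.991, -21.991) = (-9.955, 29.425) km/h.
Bearing = atan2(-9.96, 29.43) = 341.31° clockwise from north.

341°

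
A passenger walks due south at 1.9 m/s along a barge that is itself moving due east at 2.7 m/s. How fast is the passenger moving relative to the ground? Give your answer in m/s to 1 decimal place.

3.3 m/s

Taking east as x and north as y: barge velocity = (2.700, 0.000) m/s; passenger velocity relative to barge = (0.000, -1.900) m/s.
Velocity relative to ground = (2.700, 0.000) + (0.000, -1.900) = (2.700, -1.900) m/s.
Speed = |(2.700, -1.900)| = 3.302 m/s.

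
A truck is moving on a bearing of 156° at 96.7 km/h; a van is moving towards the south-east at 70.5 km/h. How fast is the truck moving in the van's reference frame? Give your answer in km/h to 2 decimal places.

Taking east as x and north as y: truck velocity = (39.331, -88.340) km/h; van velocity = (49.851, -49.851) km/h.
Velocity of truck relative to van = (39.331, -88.340) − (49.851, -49.851) = (-10.520, -38.489) km/h.
Magnitude = |(-10.520, -38.489)| = 39.901 km/h.

39.90 km/h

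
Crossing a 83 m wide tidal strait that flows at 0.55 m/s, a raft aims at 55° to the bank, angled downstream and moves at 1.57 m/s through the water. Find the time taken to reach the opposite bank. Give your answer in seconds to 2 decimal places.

The component of the raft's velocity perpendicular to the bank is 1.57 × sin 55° = 1.286 m/s.
The flow acts along the bank and has no component across it.
Time = 83 / 1.286 = 64.538 s.

64.54 s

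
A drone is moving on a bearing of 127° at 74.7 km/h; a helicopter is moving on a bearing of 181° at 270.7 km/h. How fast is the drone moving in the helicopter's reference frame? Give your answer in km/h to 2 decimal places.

Taking east as x and north as y: drone velocity = (59.658, -44.956) km/h; helicopter velocity = (-4.724, -270.659) km/h.
Velocity of drone relative to helicopter = (59.658, -44.956) − (-4.724, -270.659) = (64.382, 225.703) km/h.
Magnitude = |(64.382, 225.703)| = 234.706 km/h.

234.71 km/h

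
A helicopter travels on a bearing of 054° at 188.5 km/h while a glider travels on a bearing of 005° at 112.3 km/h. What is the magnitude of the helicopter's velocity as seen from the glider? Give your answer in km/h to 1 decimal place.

142.7 km/h

Taking east as x and north as y: helicopter velocity = (152.500, 110.798) km/h; glider velocity = (9.788, 111.873) km/h.
Velocity of helicopter relative to glider = (152.500, 110.798) − (9.788, 111.873) = (142.712, -1.075) km/h.
Magnitude = |(142.712, -1.075)| = 142.716 km/h.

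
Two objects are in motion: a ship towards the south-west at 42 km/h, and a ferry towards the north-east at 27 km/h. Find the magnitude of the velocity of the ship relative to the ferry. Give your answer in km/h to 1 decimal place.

Taking east as x and north as y: ship velocity = (-29.698, -29.698) km/h; ferry velocity = (19.092, 19.092) km/h.
Velocity of ship relative to ferry = (-29.698, -29.698) − (19.092, 19.092) = (-48.790, -48.790) km/h.
Magnitude = |(-48.790, -48.790)| = 69.000 km/h.

69.0 km/h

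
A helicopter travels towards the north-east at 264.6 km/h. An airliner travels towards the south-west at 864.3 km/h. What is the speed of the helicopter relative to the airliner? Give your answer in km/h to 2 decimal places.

Taking east as x and north as y: helicopter velocity = (187.100, 187.100) km/h; airliner velocity = (-611.152, -611.152) km/h.
Velocity of helicopter relative to airliner = (187.100, 187.100) − (-611.152, -611.152) = (798.253, 798.253) km/h.
Magnitude = |(798.253, 798.253)| = 1128.900 km/h.

1128.90 km/h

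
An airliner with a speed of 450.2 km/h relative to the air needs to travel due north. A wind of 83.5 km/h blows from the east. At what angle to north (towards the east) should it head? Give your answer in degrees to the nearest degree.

11°

The wind pushes perpendicular to the desired track; the heading must have a component into the wind equal to 83.5 km/h: 450.2 sin θ = 83.5.
sin θ = 0.1855, so θ = 10.689°.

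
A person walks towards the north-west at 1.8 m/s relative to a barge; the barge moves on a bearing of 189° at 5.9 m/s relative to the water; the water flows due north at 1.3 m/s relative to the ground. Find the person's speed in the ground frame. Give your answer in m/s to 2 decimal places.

3.93 m/s

In east/north components (m/s): person relative to barge = (-1.273, 1.273); barge relative to water = (-0.923, -5.827); water relative to ground = (0.000, 1.300).
Sum = (-2.196, -3.255) m/s.
Speed = |(-2.196, -3.255)| = 3.926 m/s.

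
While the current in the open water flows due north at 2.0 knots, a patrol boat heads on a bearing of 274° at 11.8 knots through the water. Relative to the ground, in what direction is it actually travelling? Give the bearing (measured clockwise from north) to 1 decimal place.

Taking east as x and north as y: velocity relative to the water = (-11.771, 0.823) knots; the water relative to ground = (0.000, 2.000) knots.
Velocity relative to ground = (-11.771, 0.823) + (0.000, 2.000) = (-11.771, 2.823) knots.
Bearing = atan2(-11.77, 2.82) = 283.49° clockwise from north.

283.5°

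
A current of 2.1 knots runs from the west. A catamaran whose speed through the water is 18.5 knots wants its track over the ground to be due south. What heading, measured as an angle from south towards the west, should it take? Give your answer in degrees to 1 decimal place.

6.5°

The current pushes perpendicular to the desired track; the heading must have a component into the current equal to 2.1 knots: 18.5 sin θ = 2.1.
sin θ = 0.1135, so θ = 6.518°.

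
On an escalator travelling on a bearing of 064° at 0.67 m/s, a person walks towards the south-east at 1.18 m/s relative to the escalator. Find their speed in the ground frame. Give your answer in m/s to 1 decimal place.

1.5 m/s

Taking east as x and north as y: escalator velocity = (0.602, 0.294) m/s; person velocity relative to escalator = (0.834, -0.834) m/s.
Velocity relative to ground = (0.602, 0.294) + (0.834, -0.834) = (1.437, -0.541) m/s.
Speed = |(1.437, -0.541)| = 1.535 m/s.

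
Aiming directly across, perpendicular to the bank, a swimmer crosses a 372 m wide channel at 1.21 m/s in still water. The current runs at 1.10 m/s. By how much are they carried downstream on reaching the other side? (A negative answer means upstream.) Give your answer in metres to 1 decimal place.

338.2 m

Perpendicular speed = 1.210 m/s; crossing time = 372 / 1.210 = 307.438 s.
Net downstream speed = 1.100 m/s.
Drift = 1.100 × 307.438 = 338.182 m (downstream).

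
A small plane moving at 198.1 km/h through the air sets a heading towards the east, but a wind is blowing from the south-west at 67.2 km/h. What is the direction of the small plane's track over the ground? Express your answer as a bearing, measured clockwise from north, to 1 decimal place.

079.1°

Taking east as x and north as y: velocity relative to the air = (198.100, 0.000) km/h; the air relative to ground = (47.518, 47.518) km/h.
Velocity relative to ground = (198.100, 0.000) + (47.518, 47.518) = (245.618, 47.518) km/h.
Bearing = atan2(245.62, 47.52) = 79.05° clockwise from north.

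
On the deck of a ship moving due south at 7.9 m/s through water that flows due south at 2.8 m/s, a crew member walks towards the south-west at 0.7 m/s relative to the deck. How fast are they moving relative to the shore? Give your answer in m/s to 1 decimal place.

11.2 m/s

In east/north components (m/s): crew member relative to ship = (-0.495, -0.495); ship relative to water = (0.000, -7.900); water relative to ground = (0.000, -2.800).
Sum = (-0.495, -11.195) m/s.
Speed = |(-0.495, -11.195)| = 11.206 m/s.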